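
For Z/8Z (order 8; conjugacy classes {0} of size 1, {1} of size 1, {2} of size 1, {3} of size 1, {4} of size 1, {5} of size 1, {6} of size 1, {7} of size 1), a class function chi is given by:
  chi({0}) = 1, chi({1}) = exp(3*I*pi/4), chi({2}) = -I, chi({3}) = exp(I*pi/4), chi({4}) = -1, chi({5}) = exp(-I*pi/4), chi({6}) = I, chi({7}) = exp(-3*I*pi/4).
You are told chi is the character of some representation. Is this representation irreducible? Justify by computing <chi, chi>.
Irreducible: <chi, chi> = 1.

Reasoning: <chi, chi> = (1/|G|) sum_C |C| * |chi(C)|^2 = (1/8)[1*|1|^2 + 1*|exp(3*I*pi/4)|^2 + 1*|-I|^2 + 1*|exp(I*pi/4)|^2 + 1*|-1|^2 + 1*|exp(-I*pi/4)|^2 + 1*|I|^2 + 1*|exp(-3*I*pi/4)|^2]
  = (1/8)[(1) + (1) + (1) + (1) + (1) + (1) + (1) + (1)] = 8/8 = 1.
(Exp terms are combined using exp(i*s)*conj(exp(i*t)) = exp(i*(s-t)), and sums of them are collapsed using the identity that for every m > 1 the m distinct m-th roots of unity sum to 0, e.g. 1 + exp(2*I*pi/3) + exp(-2*I*pi/3) = 0.)
A character is irreducible iff <chi, chi> = 1, so this representation is irreducible.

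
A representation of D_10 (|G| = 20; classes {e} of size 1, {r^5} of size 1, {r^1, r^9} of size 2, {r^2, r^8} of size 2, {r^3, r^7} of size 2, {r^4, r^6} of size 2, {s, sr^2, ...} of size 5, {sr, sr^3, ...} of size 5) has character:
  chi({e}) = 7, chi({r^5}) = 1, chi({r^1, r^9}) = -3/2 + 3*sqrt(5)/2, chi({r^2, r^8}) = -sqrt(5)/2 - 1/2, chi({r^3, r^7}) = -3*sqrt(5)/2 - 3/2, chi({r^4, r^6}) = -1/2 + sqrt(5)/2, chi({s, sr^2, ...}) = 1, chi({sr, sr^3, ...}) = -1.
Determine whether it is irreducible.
Not irreducible (reducible): <chi, chi> = 6 > 1.

<chi, chi> = (1/|G|) sum_C |C| * |chi(C)|^2 = (1/20)[1*|7|^2 + 1*|1|^2 + 2*|-3/2 + 3*sqrt(5)/2|^2 + 2*|-sqrt(5)/2 - 1/2|^2 + 2*|-3*sqrt(5)/2 - 3/2|^2 + 2*|-1/2 + sqrt(5)/2|^2 + 5*|1|^2 + 5*|-1|^2]
  = (1/20)[(49) + (1) + (27 - 9*sqrt(5)) + (sqrt(5) + 3) + (9*sqrt(5) + 27) + (3 - sqrt(5)) + (5) + (5)] = 120/20 = 6.
A character is irreducible iff <chi, chi> = 1, so this representation is reducible.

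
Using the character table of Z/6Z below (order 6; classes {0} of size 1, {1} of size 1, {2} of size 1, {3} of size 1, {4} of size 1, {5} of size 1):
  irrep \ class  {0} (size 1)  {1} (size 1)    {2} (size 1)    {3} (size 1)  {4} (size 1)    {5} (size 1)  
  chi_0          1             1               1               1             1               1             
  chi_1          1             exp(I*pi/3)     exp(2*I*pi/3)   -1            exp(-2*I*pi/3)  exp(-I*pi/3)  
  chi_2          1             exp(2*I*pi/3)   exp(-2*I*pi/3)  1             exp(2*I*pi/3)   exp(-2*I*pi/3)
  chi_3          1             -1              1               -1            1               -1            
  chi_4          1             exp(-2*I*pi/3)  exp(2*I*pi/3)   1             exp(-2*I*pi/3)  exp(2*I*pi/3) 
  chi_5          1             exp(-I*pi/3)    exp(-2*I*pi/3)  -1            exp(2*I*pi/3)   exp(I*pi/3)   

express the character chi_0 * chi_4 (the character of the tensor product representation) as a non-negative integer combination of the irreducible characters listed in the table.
chi_0 tensor chi_4 = chi_4 (all other irreducibles have multiplicity 0).

Details: The character of a tensor product is the pointwise product (chi_0 * chi_4)(C) = chi_0(C) * chi_4(C):
  {0}: (1)*(1), {1}: (1)*(exp(-2*I*pi/3)), {2}: (1)*(exp(2*I*pi/3)), {3}: (1)*(1), {4}: (1)*(exp(-2*I*pi/3)), {5}: (1)*(exp(2*I*pi/3))
so (chi_0 * chi_4) takes values
  {0} -> 1, {1} -> exp(-2*I*pi/3), {2} -> exp(2*I*pi/3), {3} -> 1, {4} -> exp(-2*I*pi/3), {5} -> exp(2*I*pi/3).
Now take the inner product of this character with each irreducible chi from the table, <chi_0*chi_4, chi> = (1/6) sum_C |C| (chi_0*chi_4)(C) conj(chi(C)):
  <chi_0*chi_4, chi_0> = (1/6)[1*(1)*conj(1) + 1*(exp(-2*I*pi/3))*conj(1) + 1*(exp(2*I*pi/3))*conj(1) + 1*(1)*conj(1) + 1*(exp(-2*I*pi/3))*conj(1) + 1*(exp(2*I*pi/3))*conj(1)]
      = (1/6)[(1) + (exp(-2*I*pi/3)) + (exp(2*I*pi/3)) + (1) + (exp(-2*I*pi/3)) + (exp(2*I*pi/3))] = 0/6 = 0
  <chi_0*chi_4, chi_1> = (1/6)[1*(1)*conj(1) + 1*(exp(-2*I*pi/3))*conj(exp(I*pi/3)) + 1*(exp(2*I*pi/3))*conj(exp(2*I*pi/3)) + 1*(1)*conj(-1) + 1*(exp(-2*I*pi/3))*conj(exp(-2*I*pi/3)) + 1*(exp(2*I*pi/3))*conj(exp(-I*pi/3))]
      = (1/6)[(1) + (-1) + (1) + (-1) + (1) + (-1)] = 0/6 = 0
  <chi_0*chi_4, chi_2> = (1/6)[1*(1)*conj(1) + 1*(exp(-2*I*pi/3))*conj(exp(2*I*pi/3)) + 1*(exp(2*I*pi/3))*conj(exp(-2*I*pi/3)) + 1*(1)*conj(1) + 1*(exp(-2*I*pi/3))*conj(exp(2*I*pi/3)) + 1*(exp(2*I*pi/3))*conj(exp(-2*I*pi/3))]
      = (1/6)[(1) + (exp(2*I*pi/3)) + (exp(-2*I*pi/3)) + (1) + (exp(2*I*pi/3)) + (exp(-2*I*pi/3))] = 0/6 = 0
  <chi_0*chi_4, chi_3> = (1/6)[1*(1)*conj(1) + 1*(exp(-2*I*pi/3))*conj(-1) + 1*(exp(2*I*pi/3))*conj(1) + 1*(1)*conj(-1) + 1*(exp(-2*I*pi/3))*conj(1) + 1*(exp(2*I*pi/3))*conj(-1)]
      = (1/6)[(1) + (-exp(-2*I*pi/3)) + (exp(2*I*pi/3)) + (-1) + (exp(-2*I*pi/3)) + (-exp(2*I*pi/3))] = 0/6 = 0
  <chi_0*chi_4, chi_4> = (1/6)[1*(1)*conj(1) + 1*(exp(-2*I*pi/3))*conj(exp(-2*I*pi/3)) + 1*(exp(2*I*pi/3))*conj(exp(2*I*pi/3)) + 1*(1)*conj(1) + 1*(exp(-2*I*pi/3))*conj(exp(-2*I*pi/3)) + 1*(exp(2*I*pi/3))*conj(exp(2*I*pi/3))]
      = (1/6)[(1) + (1) + (1) + (1) + (1) + (1)] = 6/6 = 1
  <chi_0*chi_4, chi_5> = (1/6)[1*(1)*conj(1) + 1*(exp(-2*I*pi/3))*conj(exp(-I*pi/3)) + 1*(exp(2*I*pi/3))*conj(exp(-2*I*pi/3)) + 1*(1)*conj(-1) + 1*(exp(-2*I*pi/3))*conj(exp(2*I*pi/3)) + 1*(exp(2*I*pi/3))*conj(exp(I*pi/3))]
      = (1/6)[(1) + (exp(-I*pi/3)) + (exp(-2*I*pi/3)) + (-1) + (exp(2*I*pi/3)) + (exp(I*pi/3))] = 0/6 = 0
(Exp terms are combined using exp(i*s)*conj(exp(i*t)) = exp(i*(s-t)), and sums of them are collapsed using the identity that for every m > 1 the m distinct m-th roots of unity sum to 0, e.g. 1 + exp(2*I*pi/3) + exp(-2*I*pi/3) = 0.)
Hence the multiplicities are chi_4: 1. Dimension check: dim(chi_0)*dim(chi_4) = 1*1 = 1 and sum (mult * dim) = 1*1 = 1.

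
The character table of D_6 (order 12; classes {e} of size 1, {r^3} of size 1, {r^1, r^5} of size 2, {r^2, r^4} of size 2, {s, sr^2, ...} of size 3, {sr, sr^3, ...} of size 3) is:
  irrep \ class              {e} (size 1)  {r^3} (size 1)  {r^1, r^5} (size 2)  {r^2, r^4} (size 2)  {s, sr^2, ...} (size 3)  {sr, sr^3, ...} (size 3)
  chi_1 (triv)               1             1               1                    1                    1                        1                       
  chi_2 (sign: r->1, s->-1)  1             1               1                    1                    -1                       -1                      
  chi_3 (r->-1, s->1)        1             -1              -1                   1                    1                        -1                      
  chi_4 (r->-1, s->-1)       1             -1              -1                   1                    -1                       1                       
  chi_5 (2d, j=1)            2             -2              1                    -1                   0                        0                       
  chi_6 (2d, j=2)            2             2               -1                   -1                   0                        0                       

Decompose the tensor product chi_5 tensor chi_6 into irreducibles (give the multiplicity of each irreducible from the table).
chi_5 tensor chi_6 = chi_3 + chi_4 + chi_5 (all other irreducibles have multiplicity 0).

Explanation: The character of a tensor product is the pointwise product (chi_5 * chi_6)(C) = chi_5(C) * chi_6(C):
  {e}: (2)*(2), {r^3}: (-2)*(2), {r^1, r^5}: (1)*(-1), {r^2, r^4}: (-1)*(-1), {s, sr^2, ...}: (0)*(0), {sr, sr^3, ...}: (0)*(0)
so (chi_5 * chi_6) takes values
  {e} -> 4, {r^3} -> -4, {r^1, r^5} -> -1, {r^2, r^4} -> 1, {s, sr^2, ...} -> 0, {sr, sr^3, ...} -> 0.
Now take the inner product of this character with each irreducible chi from the table, <chi_5*chi_6, chi> = (1/12) sum_C |C| (chi_5*chi_6)(C) conj(chi(C)):
  <chi_5*chi_6, chi_1> = (1/12)[1*(4)*conj(1) + 1*(-4)*conj(1) + 2*(-1)*conj(1) + 2*(1)*conj(1) + 3*(0)*conj(1) + 3*(0)*conj(1)]
      = (1/12)[(4) + (-4) + (-2) + (2) + (0) + (0)] = 0/12 = 0
  <chi_5*chi_6, chi_2> = (1/12)[1*(4)*conj(1) + 1*(-4)*conj(1) + 2*(-1)*conj(1) + 2*(1)*conj(1) + 3*(0)*conj(-1) + 3*(0)*conj(-1)]
      = (1/12)[(4) + (-4) + (-2) + (2) + (0) + (0)] = 0/12 = 0
  <chi_5*chi_6, chi_3> = (1/12)[1*(4)*conj(1) + 1*(-4)*conj(-1) + 2*(-1)*conj(-1) + 2*(1)*conj(1) + 3*(0)*conj(1) + 3*(0)*conj(-1)]
      = (1/12)[(4) + (4) + (2) + (2) + (0) + (0)] = 12/12 = 1
  <chi_5*chi_6, chi_4> = (1/12)[1*(4)*conj(1) + 1*(-4)*conj(-1) + 2*(-1)*conj(-1) + 2*(1)*conj(1) + 3*(0)*conj(-1) + 3*(0)*conj(1)]
      = (1/12)[(4) + (4) + (2) + (2) + (0) + (0)] = 12/12 = 1
  <chi_5*chi_6, chi_5> = (1/12)[1*(4)*conj(2) + 1*(-4)*conj(-2) + 2*(-1)*conj(1) + 2*(1)*conj(-1) + 3*(0)*conj(0) + 3*(0)*conj(0)]
      = (1/12)[(8) + (8) + (-2) + (-2) + (0) + (0)] = 12/12 = 1
  <chi_5*chi_6, chi_6> = (1/12)[1*(4)*conj(2) + 1*(-4)*conj(2) + 2*(-1)*conj(-1) + 2*(1)*conj(-1) + 3*(0)*conj(0) + 3*(0)*conj(0)]
      = (1/12)[(8) + (-8) + (2) + (-2) + (0) + (0)] = 0/12 = 0
Hence the multiplicities are chi_3: 1, chi_4: 1, chi_5: 1. Dimension check: dim(chi_5)*dim(chi_6) = 2*2 = 4 and sum (mult * dim) = 1*1 + 1*1 + 1*2 = 4.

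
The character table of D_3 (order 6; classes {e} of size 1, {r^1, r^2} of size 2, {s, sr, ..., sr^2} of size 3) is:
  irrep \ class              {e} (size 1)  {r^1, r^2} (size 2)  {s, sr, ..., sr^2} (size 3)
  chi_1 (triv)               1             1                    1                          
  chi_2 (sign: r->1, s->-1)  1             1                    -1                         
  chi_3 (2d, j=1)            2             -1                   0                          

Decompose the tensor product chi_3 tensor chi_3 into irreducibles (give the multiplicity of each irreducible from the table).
chi_3 tensor chi_3 = chi_1 + chi_2 + chi_3 (all other irreducibles have multiplicity 0).

Explanation: The character of a tensor product is the pointwise product (chi_3 * chi_3)(C) = chi_3(C) * chi_3(C):
  {e}: (2)*(2), {r^1, r^2}: (-1)*(-1), {s, sr, ..., sr^2}: (0)*(0)
so (chi_3 * chi_3) takes values
  {e} -> 4, {r^1, r^2} -> 1, {s, sr, ..., sr^2} -> 0.
Now take the inner product of this character with each irreducible chi from the table, <chi_3*chi_3, chi> = (1/6) sum_C |C| (chi_3*chi_3)(C) conj(chi(C)):
  <chi_3*chi_3, chi_1> = (1/6)[1*(4)*conj(1) + 2*(1)*conj(1) + 3*(0)*conj(1)]
      = (1/6)[(4) + (2) + (0)] = 6/6 = 1
  <chi_3*chi_3, chi_2> = (1/6)[1*(4)*conj(1) + 2*(1)*conj(1) + 3*(0)*conj(-1)]
      = (1/6)[(4) + (2) + (0)] = 6/6 = 1
  <chi_3*chi_3, chi_3> = (1/6)[1*(4)*conj(2) + 2*(1)*conj(-1) + 3*(0)*conj(0)]
      = (1/6)[(8) + (-2) + (0)] = 6/6 = 1
Hence the multiplicities are chi_1: 1, chi_2: 1, chi_3: 1. Dimension check: dim(chi_3)*dim(chi_3) = 2*2 = 4 and sum (mult * dim) = 1*1 + 1*1 + 1*2 = 4.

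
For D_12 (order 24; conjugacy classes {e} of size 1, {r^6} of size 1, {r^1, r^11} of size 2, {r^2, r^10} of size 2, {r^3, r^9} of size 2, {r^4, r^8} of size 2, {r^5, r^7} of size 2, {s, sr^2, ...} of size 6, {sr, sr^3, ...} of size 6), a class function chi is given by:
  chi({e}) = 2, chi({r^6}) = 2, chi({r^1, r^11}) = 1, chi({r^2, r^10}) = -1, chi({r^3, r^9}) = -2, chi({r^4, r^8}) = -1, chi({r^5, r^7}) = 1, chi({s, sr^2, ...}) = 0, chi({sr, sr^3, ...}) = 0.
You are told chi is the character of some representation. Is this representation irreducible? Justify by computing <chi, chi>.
Irreducible: <chi, chi> = 1.

<chi, chi> = (1/|G|) sum_C |C| * |chi(C)|^2 = (1/24)[1*|2|^2 + 1*|2|^2 + 2*|1|^2 + 2*|-1|^2 + 2*|-2|^2 + 2*|-1|^2 + 2*|1|^2 + 6*|0|^2 + 6*|0|^2]
  = (1/24)[(4) + (4) + (2) + (2) + (8) + (2) + (2) + (0) + (0)] = 24/24 = 1.
A character is irreducible iff <chi, chi> = 1, so this representation is irreducible.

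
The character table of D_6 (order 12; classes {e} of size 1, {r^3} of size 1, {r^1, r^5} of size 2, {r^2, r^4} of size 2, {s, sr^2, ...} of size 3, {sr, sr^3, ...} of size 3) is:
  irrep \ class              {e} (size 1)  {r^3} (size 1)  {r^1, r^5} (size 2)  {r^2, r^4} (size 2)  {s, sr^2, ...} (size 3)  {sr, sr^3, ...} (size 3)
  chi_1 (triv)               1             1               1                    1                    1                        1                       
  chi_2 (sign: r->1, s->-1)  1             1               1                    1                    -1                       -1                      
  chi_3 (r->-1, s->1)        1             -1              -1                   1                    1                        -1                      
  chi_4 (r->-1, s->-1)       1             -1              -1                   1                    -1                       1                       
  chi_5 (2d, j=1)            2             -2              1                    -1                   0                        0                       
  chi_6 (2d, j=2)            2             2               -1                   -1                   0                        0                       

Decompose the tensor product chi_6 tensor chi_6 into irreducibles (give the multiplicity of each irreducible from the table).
chi_6 tensor chi_6 = chi_1 + chi_2 + chi_6 (all other irreducibles have multiplicity 0).

Derivation: The character of a tensor product is the pointwise product (chi_6 * chi_6)(C) = chi_6(C) * chi_6(C):
  {e}: (2)*(2), {r^3}: (2)*(2), {r^1, r^5}: (-1)*(-1), {r^2, r^4}: (-1)*(-1), {s, sr^2, ...}: (0)*(0), {sr, sr^3, ...}: (0)*(0)
so (chi_6 * chi_6) takes values
  {e} -> 4, {r^3} -> 4, {r^1, r^5} -> 1, {r^2, r^4} -> 1, {s, sr^2, ...} -> 0, {sr, sr^3, ...} -> 0.
Now take the inner product of this character with each irreducible chi from the table, <chi_6*chi_6, chi> = (1/12) sum_C |C| (chi_6*chi_6)(C) conj(chi(C)):
  <chi_6*chi_6, chi_1> = (1/12)[1*(4)*conj(1) + 1*(4)*conj(1) + 2*(1)*conj(1) + 2*(1)*conj(1) + 3*(0)*conj(1) + 3*(0)*conj(1)]
      = (1/12)[(4) + (4) + (2) + (2) + (0) + (0)] = 12/12 = 1
  <chi_6*chi_6, chi_2> = (1/12)[1*(4)*conj(1) + 1*(4)*conj(1) + 2*(1)*conj(1) + 2*(1)*conj(1) + 3*(0)*conj(-1) + 3*(0)*conj(-1)]
      = (1/12)[(4) + (4) + (2) + (2) + (0) + (0)] = 12/12 = 1
  <chi_6*chi_6, chi_3> = (1/12)[1*(4)*conj(1) + 1*(4)*conj(-1) + 2*(1)*conj(-1) + 2*(1)*conj(1) + 3*(0)*conj(1) + 3*(0)*conj(-1)]
      = (1/12)[(4) + (-4) + (-2) + (2) + (0) + (0)] = 0/12 = 0
  <chi_6*chi_6, chi_4> = (1/12)[1*(4)*conj(1) + 1*(4)*conj(-1) + 2*(1)*conj(-1) + 2*(1)*conj(1) + 3*(0)*conj(-1) + 3*(0)*conj(1)]
      = (1/12)[(4) + (-4) + (-2) + (2) + (0) + (0)] = 0/12 = 0
  <chi_6*chi_6, chi_5> = (1/12)[1*(4)*conj(2) + 1*(4)*conj(-2) + 2*(1)*conj(1) + 2*(1)*conj(-1) + 3*(0)*conj(0) + 3*(0)*conj(0)]
      = (1/12)[(8) + (-8) + (2) + (-2) + (0) + (0)] = 0/12 = 0
  <chi_6*chi_6, chi_6> = (1/12)[1*(4)*conj(2) + 1*(4)*conj(2) + 2*(1)*conj(-1) + 2*(1)*conj(-1) + 3*(0)*conj(0) + 3*(0)*conj(0)]
      = (1/12)[(8) + (8) + (-2) + (-2) + (0) + (0)] = 12/12 = 1
Hence the multiplicities are chi_1: 1, chi_2: 1, chi_6: 1. Dimension check: dim(chi_6)*dim(chi_6) = 2*2 = 4 and sum (mult * dim) = 1*1 + 1*1 + 1*2 = 4.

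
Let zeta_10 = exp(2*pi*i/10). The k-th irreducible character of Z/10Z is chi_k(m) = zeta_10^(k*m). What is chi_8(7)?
chi_8(7) = zeta_10^56 = exp(-4*I*pi/5)

Why: chi_8(7) = zeta_10^(8*7) = zeta_10^56. Since zeta_10^10 = 1, this equals zeta_10^6 = exp(2*pi*i*6/10) = exp(-4*I*pi/5).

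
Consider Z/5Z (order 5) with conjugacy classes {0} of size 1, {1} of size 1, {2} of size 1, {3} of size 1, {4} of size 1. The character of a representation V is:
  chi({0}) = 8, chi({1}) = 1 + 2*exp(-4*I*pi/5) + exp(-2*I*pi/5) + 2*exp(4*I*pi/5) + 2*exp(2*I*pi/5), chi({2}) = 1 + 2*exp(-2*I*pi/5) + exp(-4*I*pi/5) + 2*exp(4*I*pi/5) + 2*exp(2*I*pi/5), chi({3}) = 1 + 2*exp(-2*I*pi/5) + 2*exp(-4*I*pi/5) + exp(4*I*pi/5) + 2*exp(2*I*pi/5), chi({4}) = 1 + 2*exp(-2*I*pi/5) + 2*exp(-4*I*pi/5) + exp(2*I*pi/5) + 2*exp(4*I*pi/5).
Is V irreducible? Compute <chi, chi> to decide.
Not irreducible (reducible): <chi, chi> = 14 > 1.

Justification: <chi, chi> = (1/|G|) sum_C |C| * |chi(C)|^2 = (1/5)[1*|8|^2 + 1*|1 + 2*exp(-4*I*pi/5) + exp(-2*I*pi/5) + 2*exp(4*I*pi/5) + 2*exp(2*I*pi/5)|^2 + 1*|1 + 2*exp(-2*I*pi/5) + exp(-4*I*pi/5) + 2*exp(4*I*pi/5) + 2*exp(2*I*pi/5)|^2 + 1*|1 + 2*exp(-2*I*pi/5) + 2*exp(-4*I*pi/5) + exp(4*I*pi/5) + 2*exp(2*I*pi/5)|^2 + 1*|1 + 2*exp(-2*I*pi/5) + 2*exp(-4*I*pi/5) + exp(2*I*pi/5) + 2*exp(4*I*pi/5)|^2]
  = (1/5)[(64) + (14 + 13*exp(-2*I*pi/5) + 12*exp(-4*I*pi/5) + 12*exp(4*I*pi/5) + 13*exp(2*I*pi/5)) + (14 + 12*exp(-2*I*pi/5) + 13*exp(-4*I*pi/5) + 13*exp(4*I*pi/5) + 12*exp(2*I*pi/5)) + (14 + 12*exp(-2*I*pi/5) + 13*exp(-4*I*pi/5) + 13*exp(4*I*pi/5) + 12*exp(2*I*pi/5)) + (14 + 13*exp(-2*I*pi/5) + 12*exp(-4*I*pi/5) + 12*exp(4*I*pi/5) + 13*exp(2*I*pi/5))] = 70/5 = 14.
(Exp terms are combined using exp(i*s)*conj(exp(i*t)) = exp(i*(s-t)), and sums of them are collapsed using the identity that for every m > 1 the m distinct m-th roots of unity sum to 0, e.g. 1 + exp(2*I*pi/3) + exp(-2*I*pi/3) = 0.)
A character is irreducible iff <chi, chi> = 1, so this representation is reducible.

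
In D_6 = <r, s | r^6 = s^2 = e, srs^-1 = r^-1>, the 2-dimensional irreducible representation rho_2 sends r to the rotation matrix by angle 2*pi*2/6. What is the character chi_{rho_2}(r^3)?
chi_{rho_2}(r^3) = 2*cos(2*pi*2*3/6) = 2

Reasoning: rho_2(r^3) is rotation by angle 2*pi*2*3/6, whose trace is 2*cos(2*pi*2*3/6) = 2.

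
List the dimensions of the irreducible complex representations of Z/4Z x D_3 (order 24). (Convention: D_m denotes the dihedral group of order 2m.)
Dimensions: 1, 1, 1, 1, 1, 1, 1, 1, 2, 2, 2, 2

Justification: There are 12 irreducibles (= number of conjugacy classes). Their dimensions d_i satisfy sum d_i^2 = |G| = 24: 1 + 1 + 1 + 1 + 1 + 1 + 1 + 1 + 4 + 4 + 4 + 4 = 24. (For the product with Z/4Z: each of the 4 1-dim characters of Z/4Z tensors with each irrep of D_3, giving 4 copies of each D_3-dimension.)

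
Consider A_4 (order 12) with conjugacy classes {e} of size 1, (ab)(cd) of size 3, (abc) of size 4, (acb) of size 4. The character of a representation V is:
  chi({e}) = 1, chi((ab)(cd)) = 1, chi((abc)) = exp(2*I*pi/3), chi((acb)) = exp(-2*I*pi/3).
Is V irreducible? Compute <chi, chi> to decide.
Irreducible: <chi, chi> = 1.

Details: <chi, chi> = (1/|G|) sum_C |C| * |chi(C)|^2 = (1/12)[1*|1|^2 + 3*|1|^2 + 4*|exp(2*I*pi/3)|^2 + 4*|exp(-2*I*pi/3)|^2]
  = (1/12)[(1) + (3) + (4) + (4)] = 12/12 = 1.
(Exp terms are combined using exp(i*s)*conj(exp(i*t)) = exp(i*(s-t)), and sums of them are collapsed using the identity that for every m > 1 the m distinct m-th roots of unity sum to 0, e.g. 1 + exp(2*I*pi/3) + exp(-2*I*pi/3) = 0.)
A character is irreducible iff <chi, chi> = 1, so this representation is irreducible.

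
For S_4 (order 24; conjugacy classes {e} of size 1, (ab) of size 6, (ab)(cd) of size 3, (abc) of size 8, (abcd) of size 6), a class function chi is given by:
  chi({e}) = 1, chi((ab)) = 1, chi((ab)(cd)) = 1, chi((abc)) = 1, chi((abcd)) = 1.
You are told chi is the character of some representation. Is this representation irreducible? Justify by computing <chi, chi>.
Irreducible: <chi, chi> = 1.

Argument: <chi, chi> = (1/|G|) sum_C |C| * |chi(C)|^2 = (1/24)[1*|1|^2 + 6*|1|^2 + 3*|1|^2 + 8*|1|^2 + 6*|1|^2]
  = (1/24)[(1) + (6) + (3) + (8) + (6)] = 24/24 = 1.
A character is irreducible iff <chi, chi> = 1, so this representation is irreducible.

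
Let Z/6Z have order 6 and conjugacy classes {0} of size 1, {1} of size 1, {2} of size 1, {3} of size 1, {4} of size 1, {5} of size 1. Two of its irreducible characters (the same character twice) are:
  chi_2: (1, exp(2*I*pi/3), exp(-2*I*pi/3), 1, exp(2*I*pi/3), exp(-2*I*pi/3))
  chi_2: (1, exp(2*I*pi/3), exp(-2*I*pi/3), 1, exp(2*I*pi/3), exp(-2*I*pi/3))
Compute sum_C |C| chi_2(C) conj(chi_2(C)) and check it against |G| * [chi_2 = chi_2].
Sum = 6 = |G| = 6; so <chi_2, chi_2> = 1 (norm-1 confirms irreducibility).

Reasoning: Compute term by term over conjugacy classes (|C| * chi_2(C) * conj(chi_2(C))):
  1*(1)*conj(1) + 1*(exp(2*I*pi/3))*conj(exp(2*I*pi/3)) + 1*(exp(-2*I*pi/3))*conj(exp(-2*I*pi/3)) + 1*(1)*conj(1) + 1*(exp(2*I*pi/3))*conj(exp(2*I*pi/3)) + 1*(exp(-2*I*pi/3))*conj(exp(-2*I*pi/3))
  = (1) + (1) + (1) + (1) + (1) + (1)
  = 6.
(Exp terms are combined using exp(i*s)*conj(exp(i*t)) = exp(i*(s-t)), and sums of them are collapsed using the identity that for every m > 1 the m distinct m-th roots of unity sum to 0, e.g. 1 + exp(2*I*pi/3) + exp(-2*I*pi/3) = 0.)
Dividing by |G| = 6 gives 6/6 = 1, matching the row-orthogonality relation <chi_2, chi_2> = [chi_2 = chi_2].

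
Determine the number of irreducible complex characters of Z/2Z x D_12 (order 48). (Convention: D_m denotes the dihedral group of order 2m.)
18

Reasoning: The number of irreducible complex representations of a finite group equals its number of conjugacy classes. For a direct product, #classes(G x H) = #classes(G) * #classes(H). Z/2Z has 2 classes (abelian), D_12 has 9 classes, so 2 * 9 = 18, so Z/2Z x D_12 (order 48) has exactly 18 irreducible complex representations.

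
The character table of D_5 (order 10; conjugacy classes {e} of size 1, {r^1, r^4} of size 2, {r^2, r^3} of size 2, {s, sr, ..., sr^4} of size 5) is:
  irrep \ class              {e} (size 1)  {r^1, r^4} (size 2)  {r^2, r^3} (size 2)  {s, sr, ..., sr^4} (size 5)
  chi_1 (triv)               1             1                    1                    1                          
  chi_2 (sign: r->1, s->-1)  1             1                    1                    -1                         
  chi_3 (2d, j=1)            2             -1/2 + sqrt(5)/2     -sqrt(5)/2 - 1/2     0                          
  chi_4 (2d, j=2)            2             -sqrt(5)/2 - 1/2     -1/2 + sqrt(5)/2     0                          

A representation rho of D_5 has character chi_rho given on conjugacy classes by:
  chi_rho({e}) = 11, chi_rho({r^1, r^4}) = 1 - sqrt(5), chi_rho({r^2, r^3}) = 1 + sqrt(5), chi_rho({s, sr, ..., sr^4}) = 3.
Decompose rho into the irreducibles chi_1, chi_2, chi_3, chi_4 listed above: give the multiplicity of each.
Multiplicities: chi_1: 3, chi_2: 0, chi_3: 1, chi_4: 3.

Explanation: Use <chi_rho, chi> = (1/|G|) sum_C |C| * chi_rho(C) * conj(chi(C)) with |G| = 10 for each irreducible chi in the table:
  <chi_rho, chi_1> = (1/10)[1*(11)*conj(1) + 2*(1 - sqrt(5))*conj(1) + 2*(1 + sqrt(5))*conj(1) + 5*(3)*conj(1)]
      = (1/10)[(11) + (2 - 2*sqrt(5)) + (2 + 2*sqrt(5)) + (15)] = 30/10 = 3
  <chi_rho, chi_2> = (1/10)[1*(11)*conj(1) + 2*(1 - sqrt(5))*conj(1) + 2*(1 + sqrt(5))*conj(1) + 5*(3)*conj(-1)]
      = (1/10)[(11) + (2 - 2*sqrt(5)) + (2 + 2*sqrt(5)) + (-15)] = 0/10 = 0
  <chi_rho, chi_3> = (1/10)[1*(11)*conj(2) + 2*(1 - sqrt(5))*conj(-1/2 + sqrt(5)/2) + 2*(1 + sqrt(5))*conj(-sqrt(5)/2 - 1/2) + 5*(3)*conj(0)]
      = (1/10)[(22) + (-6 + 2*sqrt(5)) + (-6 - 2*sqrt(5)) + (0)] = 10/10 = 1
  <chi_rho, chi_4> = (1/10)[1*(11)*conj(2) + 2*(1 - sqrt(5))*conj(-sqrt(5)/2 - 1/2) + 2*(1 + sqrt(5))*conj(-1/2 + sqrt(5)/2) + 5*(3)*conj(0)]
      = (1/10)[(22) + (4) + (4) + (0)] = 30/10 = 3
Dimension check: dim(rho) = sum (mult * dim) = 3*1 + 0*1 + 1*2 + 3*2 = 11 = chi_rho(e) = 11.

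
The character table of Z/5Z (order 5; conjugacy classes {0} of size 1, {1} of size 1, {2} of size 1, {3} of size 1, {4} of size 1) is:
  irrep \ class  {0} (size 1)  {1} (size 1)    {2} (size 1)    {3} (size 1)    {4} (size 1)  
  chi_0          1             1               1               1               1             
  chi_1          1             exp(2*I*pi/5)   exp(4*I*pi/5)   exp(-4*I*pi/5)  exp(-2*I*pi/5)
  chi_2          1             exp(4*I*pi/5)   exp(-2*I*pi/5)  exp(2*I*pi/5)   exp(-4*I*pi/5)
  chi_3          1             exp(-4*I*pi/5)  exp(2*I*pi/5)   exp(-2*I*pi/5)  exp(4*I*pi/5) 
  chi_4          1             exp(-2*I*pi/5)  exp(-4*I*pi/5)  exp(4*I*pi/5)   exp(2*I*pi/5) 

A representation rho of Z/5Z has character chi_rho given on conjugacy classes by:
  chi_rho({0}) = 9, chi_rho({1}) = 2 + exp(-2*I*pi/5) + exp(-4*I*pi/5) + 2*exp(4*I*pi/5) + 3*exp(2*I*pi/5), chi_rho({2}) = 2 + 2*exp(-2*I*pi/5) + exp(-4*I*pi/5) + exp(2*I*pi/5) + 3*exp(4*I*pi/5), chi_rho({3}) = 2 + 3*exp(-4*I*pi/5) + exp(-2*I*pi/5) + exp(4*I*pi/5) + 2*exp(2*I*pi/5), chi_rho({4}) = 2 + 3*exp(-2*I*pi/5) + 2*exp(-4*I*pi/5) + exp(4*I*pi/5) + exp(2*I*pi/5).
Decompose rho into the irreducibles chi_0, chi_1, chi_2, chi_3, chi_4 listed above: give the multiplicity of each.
Multiplicities: chi_0: 2, chi_1: 3, chi_2: 2, chi_3: 1, chi_4: 1.

Explanation: Use <chi_rho, chi> = (1/|G|) sum_C |C| * chi_rho(C) * conj(chi(C)) with |G| = 5 for each irreducible chi in the table:
  <chi_rho, chi_0> = (1/5)[1*(9)*conj(1) + 1*(2 + exp(-2*I*pi/5) + exp(-4*I*pi/5) + 2*exp(4*I*pi/5) + 3*exp(2*I*pi/5))*conj(1) + 1*(2 + 2*exp(-2*I*pi/5) + exp(-4*I*pi/5) + exp(2*I*pi/5) + 3*exp(4*I*pi/5))*conj(1) + 1*(2 + 3*exp(-4*I*pi/5) + exp(-2*I*pi/5) + exp(4*I*pi/5) + 2*exp(2*I*pi/5))*conj(1) + 1*(2 + 3*exp(-2*I*pi/5) + 2*exp(-4*I*pi/5) + exp(4*I*pi/5) + exp(2*I*pi/5))*conj(1)]
      = (1/5)[(9) + (2 + exp(-2*I*pi/5) + exp(-4*I*pi/5) + 2*exp(4*I*pi/5) + 3*exp(2*I*pi/5)) + (2 + 2*exp(-2*I*pi/5) + exp(-4*I*pi/5) + exp(2*I*pi/5) + 3*exp(4*I*pi/5)) + (2 + 3*exp(-4*I*pi/5) + exp(-2*I*pi/5) + exp(4*I*pi/5) + 2*exp(2*I*pi/5)) + (2 + 3*exp(-2*I*pi/5) + 2*exp(-4*I*pi/5) + exp(4*I*pi/5) + exp(2*I*pi/5))] = 10/5 = 2
  <chi_rho, chi_1> = (1/5)[1*(9)*conj(1) + 1*(2 + exp(-2*I*pi/5) + exp(-4*I*pi/5) + 2*exp(4*I*pi/5) + 3*exp(2*I*pi/5))*conj(exp(2*I*pi/5)) + 1*(2 + 2*exp(-2*I*pi/5) + exp(-4*I*pi/5) + exp(2*I*pi/5) + 3*exp(4*I*pi/5))*conj(exp(4*I*pi/5)) + 1*(2 + 3*exp(-4*I*pi/5) + exp(-2*I*pi/5) + exp(4*I*pi/5) + 2*exp(2*I*pi/5))*conj(exp(-4*I*pi/5)) + 1*(2 + 3*exp(-2*I*pi/5) + 2*exp(-4*I*pi/5) + exp(4*I*pi/5) + exp(2*I*pi/5))*conj(exp(-2*I*pi/5))]
      = (1/5)[(9) + (3 + 2*exp(-2*I*pi/5) + exp(-4*I*pi/5) + exp(4*I*pi/5) + 2*exp(2*I*pi/5)) + (3 + 2*exp(-4*I*pi/5) + exp(-2*I*pi/5) + exp(2*I*pi/5) + 2*exp(4*I*pi/5)) + (3 + 2*exp(-4*I*pi/5) + exp(-2*I*pi/5) + exp(2*I*pi/5) + 2*exp(4*I*pi/5)) + (3 + 2*exp(-2*I*pi/5) + exp(-4*I*pi/5) + exp(4*I*pi/5) + 2*exp(2*I*pi/5))] = 15/5 = 3
  <chi_rho, chi_2> = (1/5)[1*(9)*conj(1) + 1*(2 + exp(-2*I*pi/5) + exp(-4*I*pi/5) + 2*exp(4*I*pi/5) + 3*exp(2*I*pi/5))*conj(exp(4*I*pi/5)) + 1*(2 + 2*exp(-2*I*pi/5) + exp(-4*I*pi/5) + exp(2*I*pi/5) + 3*exp(4*I*pi/5))*conj(exp(-2*I*pi/5)) + 1*(2 + 3*exp(-4*I*pi/5) + exp(-2*I*pi/5) + exp(4*I*pi/5) + 2*exp(2*I*pi/5))*conj(exp(2*I*pi/5)) + 1*(2 + 3*exp(-2*I*pi/5) + 2*exp(-4*I*pi/5) + exp(4*I*pi/5) + exp(2*I*pi/5))*conj(exp(-4*I*pi/5))]
      = (1/5)[(9) + (2 + 3*exp(-2*I*pi/5) + 2*exp(-4*I*pi/5) + exp(4*I*pi/5) + exp(2*I*pi/5)) + (2 + 3*exp(-4*I*pi/5) + exp(-2*I*pi/5) + exp(4*I*pi/5) + 2*exp(2*I*pi/5)) + (2 + 2*exp(-2*I*pi/5) + exp(-4*I*pi/5) + exp(2*I*pi/5) + 3*exp(4*I*pi/5)) + (2 + exp(-2*I*pi/5) + exp(-4*I*pi/5) + 2*exp(4*I*pi/5) + 3*exp(2*I*pi/5))] = 10/5 = 2
  <chi_rho, chi_3> = (1/5)[1*(9)*conj(1) + 1*(2 + exp(-2*I*pi/5) + exp(-4*I*pi/5) + 2*exp(4*I*pi/5) + 3*exp(2*I*pi/5))*conj(exp(-4*I*pi/5)) + 1*(2 + 2*exp(-2*I*pi/5) + exp(-4*I*pi/5) + exp(2*I*pi/5) + 3*exp(4*I*pi/5))*conj(exp(2*I*pi/5)) + 1*(2 + 3*exp(-4*I*pi/5) + exp(-2*I*pi/5) + exp(4*I*pi/5) + 2*exp(2*I*pi/5))*conj(exp(-2*I*pi/5)) + 1*(2 + 3*exp(-2*I*pi/5) + 2*exp(-4*I*pi/5) + exp(4*I*pi/5) + exp(2*I*pi/5))*conj(exp(4*I*pi/5))]
      = (1/5)[(9) + (1 + 2*exp(-2*I*pi/5) + 3*exp(-4*I*pi/5) + exp(2*I*pi/5) + 2*exp(4*I*pi/5)) + (1 + 2*exp(-2*I*pi/5) + 2*exp(-4*I*pi/5) + exp(4*I*pi/5) + 3*exp(2*I*pi/5)) + (1 + 3*exp(-2*I*pi/5) + exp(-4*I*pi/5) + 2*exp(4*I*pi/5) + 2*exp(2*I*pi/5)) + (1 + 2*exp(-4*I*pi/5) + exp(-2*I*pi/5) + 3*exp(4*I*pi/5) + 2*exp(2*I*pi/5))] = 5/5 = 1
  <chi_rho, chi_4> = (1/5)[1*(9)*conj(1) + 1*(2 + exp(-2*I*pi/5) + exp(-4*I*pi/5) + 2*exp(4*I*pi/5) + 3*exp(2*I*pi/5))*conj(exp(-2*I*pi/5)) + 1*(2 + 2*exp(-2*I*pi/5) + exp(-4*I*pi/5) + exp(2*I*pi/5) + 3*exp(4*I*pi/5))*conj(exp(-4*I*pi/5)) + 1*(2 + 3*exp(-4*I*pi/5) + exp(-2*I*pi/5) + exp(4*I*pi/5) + 2*exp(2*I*pi/5))*conj(exp(4*I*pi/5)) + 1*(2 + 3*exp(-2*I*pi/5) + 2*exp(-4*I*pi/5) + exp(4*I*pi/5) + exp(2*I*pi/5))*conj(exp(2*I*pi/5))]
      = (1/5)[(9) + (1 + 2*exp(-4*I*pi/5) + exp(-2*I*pi/5) + 3*exp(4*I*pi/5) + 2*exp(2*I*pi/5)) + (1 + 3*exp(-2*I*pi/5) + exp(-4*I*pi/5) + 2*exp(4*I*pi/5) + 2*exp(2*I*pi/5)) + (1 + 2*exp(-2*I*pi/5) + 2*exp(-4*I*pi/5) + exp(4*I*pi/5) + 3*exp(2*I*pi/5)) + (1 + 2*exp(-2*I*pi/5) + 3*exp(-4*I*pi/5) + exp(2*I*pi/5) + 2*exp(4*I*pi/5))] = 5/5 = 1
(Exp terms are combined using exp(i*s)*conj(exp(i*t)) = exp(i*(s-t)), and sums of them are collapsed using the identity that for every m > 1 the m distinct m-th roots of unity sum to 0, e.g. 1 + exp(2*I*pi/3) + exp(-2*I*pi/3) = 0.)
Dimension check: dim(rho) = sum (mult * dim) = 2*1 + 3*1 + 2*1 + 1*1 + 1*1 = 9 = chi_rho(e) = 9.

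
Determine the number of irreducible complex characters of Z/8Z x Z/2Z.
16

Reasoning: The number of irreducible complex representations of a finite group equals its number of conjugacy classes. Z/8Z x Z/2Z is abelian of order 16, so every element is its own conjugacy class: 16 classes, so Z/8Z x Z/2Z (order 16) has exactly 16 irreducible complex representations.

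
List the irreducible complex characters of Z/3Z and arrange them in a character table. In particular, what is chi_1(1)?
Character table of Z/3Z (irreps indexed chi_0,...,chi_2 with chi_k(m) = zeta_3^(k*m), zeta_3 = exp(2*pi*i/3)):
  irrep \ class  {0} (size 1)  {1} (size 1)    {2} (size 1)  
  chi_0          1             1               1             
  chi_1          1             exp(2*I*pi/3)   exp(-2*I*pi/3)
  chi_2          1             exp(-2*I*pi/3)  exp(2*I*pi/3) 

Spot check: chi_1(1) = zeta_3^(1*1) = zeta_3^1 = exp(2*I*pi/3).

Proof sketch: Z/3Z is abelian, so all 3 irreducible complex representations are 1-dimensional. They are given by chi_k(m) = zeta_3^(k*m) for k = 0,...,2. Row orthogonality: sum_m chi_k(m) conj(chi_l(m)) = 3 * [k = l].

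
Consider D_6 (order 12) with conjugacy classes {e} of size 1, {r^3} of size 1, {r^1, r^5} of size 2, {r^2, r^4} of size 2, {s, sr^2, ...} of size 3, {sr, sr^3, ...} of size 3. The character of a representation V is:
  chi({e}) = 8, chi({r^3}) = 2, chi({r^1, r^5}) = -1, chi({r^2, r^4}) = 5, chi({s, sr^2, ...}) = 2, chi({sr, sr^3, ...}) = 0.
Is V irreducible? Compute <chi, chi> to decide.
Not irreducible (reducible): <chi, chi> = 11 > 1.

Argument: <chi, chi> = (1/|G|) sum_C |C| * |chi(C)|^2 = (1/12)[1*|8|^2 + 1*|2|^2 + 2*|-1|^2 + 2*|5|^2 + 3*|2|^2 + 3*|0|^2]
  = (1/12)[(64) + (4) + (2) + (50) + (12) + (0)] = 132/12 = 11.
A character is irreducible iff <chi, chi> = 1, so this representation is reducible.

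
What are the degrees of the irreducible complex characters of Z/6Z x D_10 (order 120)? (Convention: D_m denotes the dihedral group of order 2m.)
Dimensions: 1, 1, 1, 1, 1, 1, 1, 1, 1, 1, 1, 1, 1, 1, 1, 1, 1, 1, 1, 1, 1, 1, 1, 1, 2, 2, 2, 2, 2, 2, 2, 2, 2, 2, 2, 2, 2, 2, 2, 2, 2, 2, 2, 2, 2, 2, 2, 2

Why: There are 48 irreducibles (= number of conjugacy classes). Their dimensions d_i satisfy sum d_i^2 = |G| = 120: 1 + 1 + 1 + 1 + 1 + 1 + 1 + 1 + 1 + 1 + 1 + 1 + 1 + 1 + 1 + 1 + 1 + 1 + 1 + 1 + 1 + 1 + 1 + 1 + 4 + 4 + 4 + 4 + 4 + 4 + 4 + 4 + 4 + 4 + 4 + 4 + 4 + 4 + 4 + 4 + 4 + 4 + 4 + 4 + 4 + 4 + 4 + 4 = 120. (For the product with Z/6Z: each of the 6 1-dim characters of Z/6Z tensors with each irrep of D_10, giving 6 copies of each D_10-dimension.)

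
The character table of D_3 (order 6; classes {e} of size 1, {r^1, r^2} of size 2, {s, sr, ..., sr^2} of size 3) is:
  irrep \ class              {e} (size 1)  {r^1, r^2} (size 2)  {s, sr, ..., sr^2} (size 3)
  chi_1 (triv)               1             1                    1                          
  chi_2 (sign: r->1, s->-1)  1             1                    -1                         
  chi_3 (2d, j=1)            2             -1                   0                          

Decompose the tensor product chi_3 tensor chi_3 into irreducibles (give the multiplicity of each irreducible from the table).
chi_3 tensor chi_3 = chi_1 + chi_2 + chi_3 (all other irreducibles have multiplicity 0).

Why: The character of a tensor product is the pointwise product (chi_3 * chi_3)(C) = chi_3(C) * chi_3(C):
  {e}: (2)*(2), {r^1, r^2}: (-1)*(-1), {s, sr, ..., sr^2}: (0)*(0)
so (chi_3 * chi_3) takes values
  {e} -> 4, {r^1, r^2} -> 1, {s, sr, ..., sr^2} -> 0.
Now take the inner product of this character with each irreducible chi from the table, <chi_3*chi_3, chi> = (1/6) sum_C |C| (chi_3*chi_3)(C) conj(chi(C)):
  <chi_3*chi_3, chi_1> = (1/6)[1*(4)*conj(1) + 2*(1)*conj(1) + 3*(0)*conj(1)]
      = (1/6)[(4) + (2) + (0)] = 6/6 = 1
  <chi_3*chi_3, chi_2> = (1/6)[1*(4)*conj(1) + 2*(1)*conj(1) + 3*(0)*conj(-1)]
      = (1/6)[(4) + (2) + (0)] = 6/6 = 1
  <chi_3*chi_3, chi_3> = (1/6)[1*(4)*conj(2) + 2*(1)*conj(-1) + 3*(0)*conj(0)]
      = (1/6)[(8) + (-2) + (0)] = 6/6 = 1
Hence the multiplicities are chi_1: 1, chi_2: 1, chi_3: 1. Dimension check: dim(chi_3)*dim(chi_3) = 2*2 = 4 and sum (mult * dim) = 1*1 + 1*1 + 1*2 = 4.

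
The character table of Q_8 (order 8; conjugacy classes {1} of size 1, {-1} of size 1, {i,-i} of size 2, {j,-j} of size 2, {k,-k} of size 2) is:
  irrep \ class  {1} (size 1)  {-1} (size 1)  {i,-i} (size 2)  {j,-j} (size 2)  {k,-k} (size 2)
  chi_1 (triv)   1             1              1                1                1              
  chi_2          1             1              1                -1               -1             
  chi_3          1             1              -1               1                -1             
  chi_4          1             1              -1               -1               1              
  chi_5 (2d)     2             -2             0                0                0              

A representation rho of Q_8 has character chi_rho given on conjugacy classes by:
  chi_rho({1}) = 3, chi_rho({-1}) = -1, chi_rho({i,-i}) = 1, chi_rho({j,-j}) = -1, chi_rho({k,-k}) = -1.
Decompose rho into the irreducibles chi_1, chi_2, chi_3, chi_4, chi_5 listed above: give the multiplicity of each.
Multiplicities: chi_1: 0, chi_2: 1, chi_3: 0, chi_4: 0, chi_5: 1.

Solution. Use <chi_rho, chi> = (1/|G|) sum_C |C| * chi_rho(C) * conj(chi(C)) with |G| = 8 for each irreducible chi in the table:
  <chi_rho, chi_1> = (1/8)[1*(3)*conj(1) + 1*(-1)*conj(1) + 2*(1)*conj(1) + 2*(-1)*conj(1) + 2*(-1)*conj(1)]
      = (1/8)[(3) + (-1) + (2) + (-2) + (-2)] = 0/8 = 0
  <chi_rho, chi_2> = (1/8)[1*(3)*conj(1) + 1*(-1)*conj(1) + 2*(1)*conj(1) + 2*(-1)*conj(-1) + 2*(-1)*conj(-1)]
      = (1/8)[(3) + (-1) + (2) + (2) + (2)] = 8/8 = 1
  <chi_rho, chi_3> = (1/8)[1*(3)*conj(1) + 1*(-1)*conj(1) + 2*(1)*conj(-1) + 2*(-1)*conj(1) + 2*(-1)*conj(-1)]
      = (1/8)[(3) + (-1) + (-2) + (-2) + (2)] = 0/8 = 0
  <chi_rho, chi_4> = (1/8)[1*(3)*conj(1) + 1*(-1)*conj(1) + 2*(1)*conj(-1) + 2*(-1)*conj(-1) + 2*(-1)*conj(1)]
      = (1/8)[(3) + (-1) + (-2) + (2) + (-2)] = 0/8 = 0
  <chi_rho, chi_5> = (1/8)[1*(3)*conj(2) + 1*(-1)*conj(-2) + 2*(1)*conj(0) + 2*(-1)*conj(0) + 2*(-1)*conj(0)]
      = (1/8)[(6) + (2) + (0) + (0) + (0)] = 8/8 = 1
Dimension check: dim(rho) = sum (mult * dim) = 0*1 + 1*1 + 0*1 + 0*1 + 1*2 = 3 = chi_rho(e) = 3.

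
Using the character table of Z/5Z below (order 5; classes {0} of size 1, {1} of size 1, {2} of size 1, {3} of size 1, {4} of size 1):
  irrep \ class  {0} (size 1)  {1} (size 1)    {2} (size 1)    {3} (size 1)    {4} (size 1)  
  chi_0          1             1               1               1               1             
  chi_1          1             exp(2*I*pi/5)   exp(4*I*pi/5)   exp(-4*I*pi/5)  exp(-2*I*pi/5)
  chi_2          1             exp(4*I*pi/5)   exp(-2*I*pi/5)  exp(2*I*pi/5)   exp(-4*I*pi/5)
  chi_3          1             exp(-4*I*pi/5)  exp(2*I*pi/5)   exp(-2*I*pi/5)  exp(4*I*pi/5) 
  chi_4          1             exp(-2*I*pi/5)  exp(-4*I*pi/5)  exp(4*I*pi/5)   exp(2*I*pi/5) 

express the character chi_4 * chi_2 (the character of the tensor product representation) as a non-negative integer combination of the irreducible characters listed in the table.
chi_4 tensor chi_2 = chi_1 (all other irreducibles have multiplicity 0).

Details: The character of a tensor product is the pointwise product (chi_4 * chi_2)(C) = chi_4(C) * chi_2(C):
  {0}: (1)*(1), {1}: (exp(-2*I*pi/5))*(exp(4*I*pi/5)), {2}: (exp(-4*I*pi/5))*(exp(-2*I*pi/5)), {3}: (exp(4*I*pi/5))*(exp(2*I*pi/5)), {4}: (exp(2*I*pi/5))*(exp(-4*I*pi/5))
so (chi_4 * chi_2) takes values
  {0} -> 1, {1} -> exp(2*I*pi/5), {2} -> exp(4*I*pi/5), {3} -> exp(-4*I*pi/5), {4} -> exp(-2*I*pi/5).
Now take the inner product of this character with each irreducible chi from the table, <chi_4*chi_2, chi> = (1/5) sum_C |C| (chi_4*chi_2)(C) conj(chi(C)):
  <chi_4*chi_2, chi_0> = (1/5)[1*(1)*conj(1) + 1*(exp(2*I*pi/5))*conj(1) + 1*(exp(4*I*pi/5))*conj(1) + 1*(exp(-4*I*pi/5))*conj(1) + 1*(exp(-2*I*pi/5))*conj(1)]
      = (1/5)[(1) + (exp(2*I*pi/5)) + (exp(4*I*pi/5)) + (exp(-4*I*pi/5)) + (exp(-2*I*pi/5))] = 0/5 = 0
  <chi_4*chi_2, chi_1> = (1/5)[1*(1)*conj(1) + 1*(exp(2*I*pi/5))*conj(exp(2*I*pi/5)) + 1*(exp(4*I*pi/5))*conj(exp(4*I*pi/5)) + 1*(exp(-4*I*pi/5))*conj(exp(-4*I*pi/5)) + 1*(exp(-2*I*pi/5))*conj(exp(-2*I*pi/5))]
      = (1/5)[(1) + (1) + (1) + (1) + (1)] = 5/5 = 1
  <chi_4*chi_2, chi_2> = (1/5)[1*(1)*conj(1) + 1*(exp(2*I*pi/5))*conj(exp(4*I*pi/5)) + 1*(exp(4*I*pi/5))*conj(exp(-2*I*pi/5)) + 1*(exp(-4*I*pi/5))*conj(exp(2*I*pi/5)) + 1*(exp(-2*I*pi/5))*conj(exp(-4*I*pi/5))]
      = (1/5)[(1) + (exp(-2*I*pi/5)) + (exp(-4*I*pi/5)) + (exp(4*I*pi/5)) + (exp(2*I*pi/5))] = 0/5 = 0
  <chi_4*chi_2, chi_3> = (1/5)[1*(1)*conj(1) + 1*(exp(2*I*pi/5))*conj(exp(-4*I*pi/5)) + 1*(exp(4*I*pi/5))*conj(exp(2*I*pi/5)) + 1*(exp(-4*I*pi/5))*conj(exp(-2*I*pi/5)) + 1*(exp(-2*I*pi/5))*conj(exp(4*I*pi/5))]
      = (1/5)[(1) + (exp(-4*I*pi/5)) + (exp(2*I*pi/5)) + (exp(-2*I*pi/5)) + (exp(4*I*pi/5))] = 0/5 = 0
  <chi_4*chi_2, chi_4> = (1/5)[1*(1)*conj(1) + 1*(exp(2*I*pi/5))*conj(exp(-2*I*pi/5)) + 1*(exp(4*I*pi/5))*conj(exp(-4*I*pi/5)) + 1*(exp(-4*I*pi/5))*conj(exp(4*I*pi/5)) + 1*(exp(-2*I*pi/5))*conj(exp(2*I*pi/5))]
      = (1/5)[(1) + (exp(4*I*pi/5)) + (exp(-2*I*pi/5)) + (exp(2*I*pi/5)) + (exp(-4*I*pi/5))] = 0/5 = 0
(Exp terms are combined using exp(i*s)*conj(exp(i*t)) = exp(i*(s-t)), and sums of them are collapsed using the identity that for every m > 1 the m distinct m-th roots of unity sum to 0, e.g. 1 + exp(2*I*pi/3) + exp(-2*I*pi/3) = 0.)
Hence the multiplicities are chi_1: 1. Dimension check: dim(chi_4)*dim(chi_2) = 1*1 = 1 and sum (mult * dim) = 1*1 = 1.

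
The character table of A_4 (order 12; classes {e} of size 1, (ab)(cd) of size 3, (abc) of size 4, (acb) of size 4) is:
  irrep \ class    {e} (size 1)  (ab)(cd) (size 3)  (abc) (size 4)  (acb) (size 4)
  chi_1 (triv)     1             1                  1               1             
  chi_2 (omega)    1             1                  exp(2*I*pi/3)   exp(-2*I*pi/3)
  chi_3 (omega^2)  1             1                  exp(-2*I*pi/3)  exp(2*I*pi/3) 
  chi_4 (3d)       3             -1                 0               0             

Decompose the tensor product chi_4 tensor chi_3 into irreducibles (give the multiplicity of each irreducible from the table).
chi_4 tensor chi_3 = chi_4 (all other irreducibles have multiplicity 0).

Working: The character of a tensor product is the pointwise product (chi_4 * chi_3)(C) = chi_4(C) * chi_3(C):
  {e}: (3)*(1), (ab)(cd): (-1)*(1), (abc): (0)*(exp(-2*I*pi/3)), (acb): (0)*(exp(2*I*pi/3))
so (chi_4 * chi_3) takes values
  {e} -> 3, (ab)(cd) -> -1, (abc) -> 0, (acb) -> 0.
Now take the inner product of this character with each irreducible chi from the table, <chi_4*chi_3, chi> = (1/12) sum_C |C| (chi_4*chi_3)(C) conj(chi(C)):
  <chi_4*chi_3, chi_1> = (1/12)[1*(3)*conj(1) + 3*(-1)*conj(1) + 4*(0)*conj(1) + 4*(0)*conj(1)]
      = (1/12)[(3) + (-3) + (0) + (0)] = 0/12 = 0
  <chi_4*chi_3, chi_2> = (1/12)[1*(3)*conj(1) + 3*(-1)*conj(1) + 4*(0)*conj(exp(2*I*pi/3)) + 4*(0)*conj(exp(-2*I*pi/3))]
      = (1/12)[(3) + (-3) + (0) + (0)] = 0/12 = 0
  <chi_4*chi_3, chi_3> = (1/12)[1*(3)*conj(1) + 3*(-1)*conj(1) + 4*(0)*conj(exp(-2*I*pi/3)) + 4*(0)*conj(exp(2*I*pi/3))]
      = (1/12)[(3) + (-3) + (0) + (0)] = 0/12 = 0
  <chi_4*chi_3, chi_4> = (1/12)[1*(3)*conj(3) + 3*(-1)*conj(-1) + 4*(0)*conj(0) + 4*(0)*conj(0)]
      = (1/12)[(9) + (3) + (0) + (0)] = 12/12 = 1
(Exp terms are combined using exp(i*s)*conj(exp(i*t)) = exp(i*(s-t)), and sums of them are collapsed using the identity that for every m > 1 the m distinct m-th roots of unity sum to 0, e.g. 1 + exp(2*I*pi/3) + exp(-2*I*pi/3) = 0.)
Hence the multiplicities are chi_4: 1. Dimension check: dim(chi_4)*dim(chi_3) = 3*1 = 3 and sum (mult * dim) = 1*3 = 3.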